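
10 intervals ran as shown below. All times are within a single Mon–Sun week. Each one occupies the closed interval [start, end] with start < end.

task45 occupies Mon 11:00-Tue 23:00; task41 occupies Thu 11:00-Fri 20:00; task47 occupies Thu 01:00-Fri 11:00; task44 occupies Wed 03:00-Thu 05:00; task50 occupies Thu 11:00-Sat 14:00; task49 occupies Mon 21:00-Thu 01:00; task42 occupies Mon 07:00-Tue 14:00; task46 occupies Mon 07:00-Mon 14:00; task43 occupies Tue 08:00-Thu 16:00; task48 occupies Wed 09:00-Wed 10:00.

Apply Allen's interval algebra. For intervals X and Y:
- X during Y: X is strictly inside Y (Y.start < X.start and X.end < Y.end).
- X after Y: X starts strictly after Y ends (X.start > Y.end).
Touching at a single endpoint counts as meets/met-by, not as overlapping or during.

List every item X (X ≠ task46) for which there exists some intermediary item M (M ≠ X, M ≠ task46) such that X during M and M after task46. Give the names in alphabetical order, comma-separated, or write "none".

task44, task48

Target task46 = [Mon 07:00, Mon 14:00].
Intermediaries M with M after task46: task41, task43, task44, task47, task48, task49, task50.
Via task41 — items with X during task41: none.
Via task43 — items with X during task43: task44, task48.
Via task44 — items with X during task44: task48.
Via task47 — items with X during task47: none.
Via task48 — items with X during task48: none.
Via task49 — items with X during task49: task48.
Via task50 — items with X during task50: none.
Union: task44, task48.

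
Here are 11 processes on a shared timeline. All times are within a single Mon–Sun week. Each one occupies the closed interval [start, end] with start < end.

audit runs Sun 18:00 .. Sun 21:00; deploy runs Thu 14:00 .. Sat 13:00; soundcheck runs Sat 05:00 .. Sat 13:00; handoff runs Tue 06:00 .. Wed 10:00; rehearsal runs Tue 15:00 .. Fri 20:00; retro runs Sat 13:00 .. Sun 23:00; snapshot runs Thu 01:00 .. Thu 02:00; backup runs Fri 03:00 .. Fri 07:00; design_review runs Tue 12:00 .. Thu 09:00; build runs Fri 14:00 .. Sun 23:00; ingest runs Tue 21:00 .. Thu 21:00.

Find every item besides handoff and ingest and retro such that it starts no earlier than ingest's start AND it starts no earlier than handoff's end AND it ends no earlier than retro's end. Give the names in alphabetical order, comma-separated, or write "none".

Conditions: its start is no earlier than ingest's start (X.start >= Tue 21:00) AND its start is no earlier than handoff's end (X.start >= Wed 10:00) AND its end is no earlier than retro's end (X.end >= Sun 23:00).
audit: start Sun 18:00 >= Tue 21:00? ✓; start Sun 18:00 >= Wed 10:00? ✓; end Sun 21:00 >= Sun 23:00? ✗ → no.
backup: start Fri 03:00 >= Tue 21:00? ✓; start Fri 03:00 >= Wed 10:00? ✓; end Fri 07:00 >= Sun 23:00? ✗ → no.
build: start Fri 14:00 >= Tue 21:00? ✓; start Fri 14:00 >= Wed 10:00? ✓; end Sun 23:00 >= Sun 23:00? ✓ → yes.
deploy: start Thu 14:00 >= Tue 21:00? ✓; start Thu 14:00 >= Wed 10:00? ✓; end Sat 13:00 >= Sun 23:00? ✗ → no.
design_review: start Tue 12:00 >= Tue 21:00? ✗; start Tue 12:00 >= Wed 10:00? ✗; end Thu 09:00 >= Sun 23:00? ✗ → no.
rehearsal: start Tue 15:00 >= Tue 21:00? ✗; start Tue 15:00 >= Wed 10:00? ✗; end Fri 20:00 >= Sun 23:00? ✗ → no.
snapshot: start Thu 01:00 >= Tue 21:00? ✓; start Thu 01:00 >= Wed 10:00? ✓; end Thu 02:00 >= Sun 23:00? ✗ → no.
soundcheck: start Sat 05:00 >= Tue 21:00? ✓; start Sat 05:00 >= Wed 10:00? ✓; end Sat 13:00 >= Sun 23:00? ✗ → no.
Result: build.

build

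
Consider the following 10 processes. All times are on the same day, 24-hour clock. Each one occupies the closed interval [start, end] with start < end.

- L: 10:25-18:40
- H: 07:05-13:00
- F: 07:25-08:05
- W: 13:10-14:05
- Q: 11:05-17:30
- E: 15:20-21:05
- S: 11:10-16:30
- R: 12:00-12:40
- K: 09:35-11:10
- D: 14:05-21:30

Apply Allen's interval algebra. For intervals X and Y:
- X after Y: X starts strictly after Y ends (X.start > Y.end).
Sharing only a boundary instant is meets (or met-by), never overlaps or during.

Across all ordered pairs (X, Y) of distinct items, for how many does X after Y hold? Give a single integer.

Checking all 90 ordered pairs for relation 'after'; matching pairs in alphabetical order:
(D, F): D after F ✓
(D, H): D after H ✓
(D, K): D after K ✓
(D, R): D after R ✓
(E, F): E after F ✓
(E, H): E after H ✓
(E, K): E after K ✓
(E, R): E after R ✓
(E, W): E after W ✓
(K, F): K after F ✓
(L, F): L after F ✓
(Q, F): Q after F ✓
(R, F): R after F ✓
(R, K): R after K ✓
(S, F): S after F ✓
(W, F): W after F ✓
(W, H): W after H ✓
(W, K): W after K ✓
(W, R): W after R ✓
Count: 19.

19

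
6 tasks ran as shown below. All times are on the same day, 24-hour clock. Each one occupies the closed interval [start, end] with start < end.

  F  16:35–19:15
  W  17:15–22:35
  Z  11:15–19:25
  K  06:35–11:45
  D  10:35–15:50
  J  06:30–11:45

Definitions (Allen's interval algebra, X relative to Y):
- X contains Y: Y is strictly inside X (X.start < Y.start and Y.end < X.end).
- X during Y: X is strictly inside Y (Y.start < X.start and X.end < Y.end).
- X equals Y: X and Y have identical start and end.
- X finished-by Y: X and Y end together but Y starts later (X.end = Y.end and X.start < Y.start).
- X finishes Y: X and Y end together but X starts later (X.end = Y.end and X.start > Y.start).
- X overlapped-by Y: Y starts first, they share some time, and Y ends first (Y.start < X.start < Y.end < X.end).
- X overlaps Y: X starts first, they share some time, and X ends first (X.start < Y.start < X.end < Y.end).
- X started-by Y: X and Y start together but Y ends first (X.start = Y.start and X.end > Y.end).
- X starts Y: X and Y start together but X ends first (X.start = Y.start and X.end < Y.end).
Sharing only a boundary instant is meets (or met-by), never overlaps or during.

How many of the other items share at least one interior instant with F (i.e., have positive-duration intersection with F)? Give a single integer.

Target F = [16:35, 19:15].
D [10:35, 15:50] → before → no.
J [06:30, 11:45] → before → no.
K [06:35, 11:45] → before → no.
W [17:15, 22:35] → overlapped-by → counts.
Z [11:15, 19:25] → contains → counts.
Total: 2.

2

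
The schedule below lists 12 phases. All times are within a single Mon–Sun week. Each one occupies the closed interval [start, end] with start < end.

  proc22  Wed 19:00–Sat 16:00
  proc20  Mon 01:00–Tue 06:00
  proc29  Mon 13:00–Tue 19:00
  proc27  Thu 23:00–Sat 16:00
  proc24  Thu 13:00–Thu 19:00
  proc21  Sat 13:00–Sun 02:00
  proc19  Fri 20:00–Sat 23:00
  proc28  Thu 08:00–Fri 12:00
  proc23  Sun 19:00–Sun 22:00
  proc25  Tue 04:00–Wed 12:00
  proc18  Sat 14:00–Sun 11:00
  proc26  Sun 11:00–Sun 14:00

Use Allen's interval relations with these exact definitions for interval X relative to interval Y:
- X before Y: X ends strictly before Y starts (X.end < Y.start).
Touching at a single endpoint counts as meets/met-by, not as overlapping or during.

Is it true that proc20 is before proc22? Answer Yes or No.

Yes

proc20 = [Mon 01:00, Tue 06:00], proc22 = [Wed 19:00, Sat 16:00].
Actual relation of proc20 to proc22: before.
Asked whether 'before' holds → Yes.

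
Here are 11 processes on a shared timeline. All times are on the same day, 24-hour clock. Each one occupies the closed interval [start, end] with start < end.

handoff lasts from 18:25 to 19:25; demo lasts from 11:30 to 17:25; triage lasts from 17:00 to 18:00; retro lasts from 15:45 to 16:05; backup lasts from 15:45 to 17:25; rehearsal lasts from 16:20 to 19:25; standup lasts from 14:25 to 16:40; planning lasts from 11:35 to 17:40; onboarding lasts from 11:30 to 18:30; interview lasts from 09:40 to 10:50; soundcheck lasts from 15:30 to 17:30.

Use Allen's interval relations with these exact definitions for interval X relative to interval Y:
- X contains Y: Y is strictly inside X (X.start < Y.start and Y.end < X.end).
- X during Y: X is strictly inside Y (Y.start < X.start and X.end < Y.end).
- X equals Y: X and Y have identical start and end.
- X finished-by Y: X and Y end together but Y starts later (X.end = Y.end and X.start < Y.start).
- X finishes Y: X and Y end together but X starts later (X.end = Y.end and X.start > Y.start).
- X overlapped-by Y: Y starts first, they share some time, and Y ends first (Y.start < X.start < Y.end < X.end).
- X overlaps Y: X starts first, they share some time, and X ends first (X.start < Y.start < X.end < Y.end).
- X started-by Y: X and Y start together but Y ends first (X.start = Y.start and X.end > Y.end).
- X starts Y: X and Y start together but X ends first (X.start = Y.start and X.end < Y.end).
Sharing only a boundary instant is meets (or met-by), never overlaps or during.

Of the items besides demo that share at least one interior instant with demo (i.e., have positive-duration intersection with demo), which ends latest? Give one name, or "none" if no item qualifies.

rehearsal

Target demo = [11:30, 17:25].
backup [15:45, 17:25] → finishes → candidate.
handoff [18:25, 19:25] → after → excluded.
interview [09:40, 10:50] → before → excluded.
onboarding [11:30, 18:30] → started-by → candidate.
planning [11:35, 17:40] → overlapped-by → candidate.
rehearsal [16:20, 19:25] → overlapped-by → candidate.
retro [15:45, 16:05] → during → candidate.
soundcheck [15:30, 17:30] → overlapped-by → candidate.
standup [14:25, 16:40] → during → candidate.
triage [17:00, 18:00] → overlapped-by → candidate.
Among candidates, latest end is 19:25 → rehearsal.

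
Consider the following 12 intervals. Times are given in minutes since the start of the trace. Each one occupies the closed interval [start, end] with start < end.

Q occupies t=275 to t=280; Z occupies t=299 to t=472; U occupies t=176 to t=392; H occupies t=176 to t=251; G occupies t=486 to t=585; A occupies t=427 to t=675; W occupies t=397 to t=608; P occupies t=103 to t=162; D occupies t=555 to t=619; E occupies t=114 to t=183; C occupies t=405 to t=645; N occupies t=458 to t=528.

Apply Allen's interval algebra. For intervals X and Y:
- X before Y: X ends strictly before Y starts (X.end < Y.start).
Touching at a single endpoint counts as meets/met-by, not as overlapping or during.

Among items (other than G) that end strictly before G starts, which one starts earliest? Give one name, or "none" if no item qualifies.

P

Target G = [t=486, t=585].
A [t=427, t=675] → contains → excluded.
C [t=405, t=645] → contains → excluded.
D [t=555, t=619] → overlapped-by → excluded.
E [t=114, t=183] → before → candidate.
H [t=176, t=251] → before → candidate.
N [t=458, t=528] → overlaps → excluded.
P [t=103, t=162] → before → candidate.
Q [t=275, t=280] → before → candidate.
U [t=176, t=392] → before → candidate.
W [t=397, t=608] → contains → excluded.
Z [t=299, t=472] → before → candidate.
Among candidates, earliest start is t=103 → P.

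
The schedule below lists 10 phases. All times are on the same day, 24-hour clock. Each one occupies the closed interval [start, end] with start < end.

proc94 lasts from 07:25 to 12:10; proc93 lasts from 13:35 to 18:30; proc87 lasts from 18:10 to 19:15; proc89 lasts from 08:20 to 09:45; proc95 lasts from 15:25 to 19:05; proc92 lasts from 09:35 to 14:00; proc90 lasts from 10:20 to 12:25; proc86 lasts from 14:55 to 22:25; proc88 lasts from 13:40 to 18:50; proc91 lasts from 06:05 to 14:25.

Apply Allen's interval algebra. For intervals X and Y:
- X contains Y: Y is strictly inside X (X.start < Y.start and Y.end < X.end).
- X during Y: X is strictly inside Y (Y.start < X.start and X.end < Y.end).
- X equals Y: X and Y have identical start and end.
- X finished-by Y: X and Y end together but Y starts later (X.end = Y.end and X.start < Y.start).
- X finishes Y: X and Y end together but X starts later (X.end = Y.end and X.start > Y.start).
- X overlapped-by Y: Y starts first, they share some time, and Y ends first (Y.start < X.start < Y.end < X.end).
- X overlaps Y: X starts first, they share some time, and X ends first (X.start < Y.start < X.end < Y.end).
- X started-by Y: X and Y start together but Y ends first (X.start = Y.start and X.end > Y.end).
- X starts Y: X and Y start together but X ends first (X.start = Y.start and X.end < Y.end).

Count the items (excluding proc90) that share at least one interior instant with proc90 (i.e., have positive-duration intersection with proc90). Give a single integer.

Target proc90 = [10:20, 12:25].
proc86 [14:55, 22:25] → after → no.
proc87 [18:10, 19:15] → after → no.
proc88 [13:40, 18:50] → after → no.
proc89 [08:20, 09:45] → before → no.
proc91 [06:05, 14:25] → contains → counts.
proc92 [09:35, 14:00] → contains → counts.
proc93 [13:35, 18:30] → after → no.
proc94 [07:25, 12:10] → overlaps → counts.
proc95 [15:25, 19:05] → after → no.
Total: 3.

3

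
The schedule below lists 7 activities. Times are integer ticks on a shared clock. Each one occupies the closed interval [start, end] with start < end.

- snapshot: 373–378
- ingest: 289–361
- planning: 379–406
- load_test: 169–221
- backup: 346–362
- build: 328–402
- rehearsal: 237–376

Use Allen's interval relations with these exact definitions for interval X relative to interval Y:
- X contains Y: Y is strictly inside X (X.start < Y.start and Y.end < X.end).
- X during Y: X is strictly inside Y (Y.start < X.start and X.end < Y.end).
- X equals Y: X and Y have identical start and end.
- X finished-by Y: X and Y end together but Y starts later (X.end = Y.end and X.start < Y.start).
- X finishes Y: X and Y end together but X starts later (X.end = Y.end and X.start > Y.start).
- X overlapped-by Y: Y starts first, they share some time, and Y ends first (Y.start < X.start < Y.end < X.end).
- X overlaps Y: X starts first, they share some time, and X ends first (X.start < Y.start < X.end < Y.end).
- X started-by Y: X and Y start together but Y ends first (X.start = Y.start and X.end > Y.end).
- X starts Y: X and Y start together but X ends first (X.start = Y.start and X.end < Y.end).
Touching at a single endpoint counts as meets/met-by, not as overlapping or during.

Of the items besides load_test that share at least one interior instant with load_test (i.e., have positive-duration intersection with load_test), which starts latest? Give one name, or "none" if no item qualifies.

none

Target load_test = [169, 221].
backup [346, 362] → after → excluded.
build [328, 402] → after → excluded.
ingest [289, 361] → after → excluded.
planning [379, 406] → after → excluded.
rehearsal [237, 376] → after → excluded.
snapshot [373, 378] → after → excluded.
No candidates → none.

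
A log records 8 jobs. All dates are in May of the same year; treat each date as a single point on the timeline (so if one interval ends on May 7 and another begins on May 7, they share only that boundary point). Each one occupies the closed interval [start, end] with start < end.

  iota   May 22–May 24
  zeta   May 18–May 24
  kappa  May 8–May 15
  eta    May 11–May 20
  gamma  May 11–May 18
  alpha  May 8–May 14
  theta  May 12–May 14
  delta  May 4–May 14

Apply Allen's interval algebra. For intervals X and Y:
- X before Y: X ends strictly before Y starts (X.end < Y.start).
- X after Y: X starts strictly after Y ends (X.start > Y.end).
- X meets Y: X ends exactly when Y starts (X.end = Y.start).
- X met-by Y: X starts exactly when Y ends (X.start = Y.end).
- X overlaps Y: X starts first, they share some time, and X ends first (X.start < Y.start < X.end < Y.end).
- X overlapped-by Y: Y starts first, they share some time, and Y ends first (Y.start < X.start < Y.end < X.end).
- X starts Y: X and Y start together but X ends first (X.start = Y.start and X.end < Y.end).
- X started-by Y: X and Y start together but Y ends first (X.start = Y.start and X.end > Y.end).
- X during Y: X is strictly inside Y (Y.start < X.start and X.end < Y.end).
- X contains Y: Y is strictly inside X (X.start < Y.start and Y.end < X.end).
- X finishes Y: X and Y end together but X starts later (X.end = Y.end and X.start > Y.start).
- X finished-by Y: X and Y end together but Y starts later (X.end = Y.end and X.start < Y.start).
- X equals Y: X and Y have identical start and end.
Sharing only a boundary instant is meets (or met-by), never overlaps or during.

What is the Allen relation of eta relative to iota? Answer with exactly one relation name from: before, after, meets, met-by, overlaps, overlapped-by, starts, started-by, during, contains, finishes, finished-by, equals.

eta = [May 11, May 20]; iota = [May 22, May 24].
Compare endpoints: eta.start < iota.start, eta.start < iota.end, eta.end < iota.start, eta.end < iota.end.
That pattern is 'before'.

before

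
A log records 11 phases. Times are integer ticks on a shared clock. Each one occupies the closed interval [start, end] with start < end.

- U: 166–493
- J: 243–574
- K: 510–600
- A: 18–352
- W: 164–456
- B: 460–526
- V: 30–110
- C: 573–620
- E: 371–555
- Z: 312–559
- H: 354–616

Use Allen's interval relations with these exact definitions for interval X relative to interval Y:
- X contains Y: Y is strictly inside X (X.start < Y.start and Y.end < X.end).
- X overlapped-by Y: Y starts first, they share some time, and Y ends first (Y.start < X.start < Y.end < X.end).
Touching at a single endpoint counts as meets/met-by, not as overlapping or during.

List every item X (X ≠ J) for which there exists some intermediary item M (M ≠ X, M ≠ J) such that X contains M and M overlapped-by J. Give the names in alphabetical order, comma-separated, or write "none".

H

Target J = [243, 574].
Intermediaries M with M overlapped-by J: C, H, K.
Via C — items with X contains C: none.
Via H — items with X contains H: none.
Via K — items with X contains K: H.
Union: H.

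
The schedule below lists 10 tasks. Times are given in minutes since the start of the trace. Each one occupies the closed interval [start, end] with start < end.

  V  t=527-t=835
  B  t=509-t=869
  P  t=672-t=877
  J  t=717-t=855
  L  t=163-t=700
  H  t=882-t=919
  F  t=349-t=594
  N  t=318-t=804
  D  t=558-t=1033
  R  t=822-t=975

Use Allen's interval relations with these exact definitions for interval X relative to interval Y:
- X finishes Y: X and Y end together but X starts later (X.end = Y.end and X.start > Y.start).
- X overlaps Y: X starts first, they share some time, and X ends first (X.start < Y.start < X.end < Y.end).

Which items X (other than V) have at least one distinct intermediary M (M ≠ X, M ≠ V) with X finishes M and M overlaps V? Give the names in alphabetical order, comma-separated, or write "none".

none

Target V = [t=527, t=835].
Intermediaries M with M overlaps V: F, L, N.
Via F — items with X finishes F: none.
Via L — items with X finishes L: none.
Via N — items with X finishes N: none.
Union: none.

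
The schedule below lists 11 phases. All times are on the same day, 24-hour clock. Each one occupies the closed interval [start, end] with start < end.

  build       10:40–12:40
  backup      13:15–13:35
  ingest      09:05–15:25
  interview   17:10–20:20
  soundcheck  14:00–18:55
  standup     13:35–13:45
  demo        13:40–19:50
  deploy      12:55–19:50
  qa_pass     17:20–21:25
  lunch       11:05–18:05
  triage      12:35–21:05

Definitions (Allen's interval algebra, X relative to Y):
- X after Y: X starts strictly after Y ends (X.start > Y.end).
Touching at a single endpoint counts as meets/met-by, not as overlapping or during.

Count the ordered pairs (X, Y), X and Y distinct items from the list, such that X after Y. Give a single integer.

Checking all 110 ordered pairs for relation 'after'; matching pairs in alphabetical order:
(backup, build): backup after build ✓
(demo, backup): demo after backup ✓
(demo, build): demo after build ✓
(deploy, build): deploy after build ✓
(interview, backup): interview after backup ✓
(interview, build): interview after build ✓
(interview, ingest): interview after ingest ✓
(interview, standup): interview after standup ✓
(qa_pass, backup): qa_pass after backup ✓
(qa_pass, build): qa_pass after build ✓
(qa_pass, ingest): qa_pass after ingest ✓
(qa_pass, standup): qa_pass after standup ✓
(soundcheck, backup): soundcheck after backup ✓
(soundcheck, build): soundcheck after build ✓
(soundcheck, standup): soundcheck after standup ✓
(standup, build): standup after build ✓
Count: 16.

16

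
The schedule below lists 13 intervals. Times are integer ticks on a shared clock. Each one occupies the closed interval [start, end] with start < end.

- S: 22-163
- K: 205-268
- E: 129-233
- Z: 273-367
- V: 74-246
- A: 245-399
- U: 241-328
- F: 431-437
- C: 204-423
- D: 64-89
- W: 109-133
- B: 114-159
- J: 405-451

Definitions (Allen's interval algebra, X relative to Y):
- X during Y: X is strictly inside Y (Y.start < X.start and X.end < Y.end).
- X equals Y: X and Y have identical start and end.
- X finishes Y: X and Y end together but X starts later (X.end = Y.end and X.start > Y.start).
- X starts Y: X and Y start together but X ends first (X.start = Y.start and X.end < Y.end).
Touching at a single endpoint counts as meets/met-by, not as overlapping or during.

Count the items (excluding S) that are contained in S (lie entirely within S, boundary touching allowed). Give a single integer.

Target S = [22, 163].
A [245, 399] → after → no.
B [114, 159] → during → counts.
C [204, 423] → after → no.
D [64, 89] → during → counts.
E [129, 233] → overlapped-by → no.
F [431, 437] → after → no.
J [405, 451] → after → no.
K [205, 268] → after → no.
U [241, 328] → after → no.
V [74, 246] → overlapped-by → no.
W [109, 133] → during → counts.
Z [273, 367] → after → no.
Total: 3.

3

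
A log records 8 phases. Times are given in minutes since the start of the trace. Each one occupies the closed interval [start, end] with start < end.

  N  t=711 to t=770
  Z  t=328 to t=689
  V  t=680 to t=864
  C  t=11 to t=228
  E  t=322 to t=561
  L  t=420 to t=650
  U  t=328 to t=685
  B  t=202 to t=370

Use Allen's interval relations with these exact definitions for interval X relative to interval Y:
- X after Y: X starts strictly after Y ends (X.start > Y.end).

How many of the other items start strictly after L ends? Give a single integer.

Target L = [t=420, t=650].
B [t=202, t=370] → before → no.
C [t=11, t=228] → before → no.
E [t=322, t=561] → overlaps → no.
N [t=711, t=770] → after → counts.
U [t=328, t=685] → contains → no.
V [t=680, t=864] → after → counts.
Z [t=328, t=689] → contains → no.
Total: 2.

2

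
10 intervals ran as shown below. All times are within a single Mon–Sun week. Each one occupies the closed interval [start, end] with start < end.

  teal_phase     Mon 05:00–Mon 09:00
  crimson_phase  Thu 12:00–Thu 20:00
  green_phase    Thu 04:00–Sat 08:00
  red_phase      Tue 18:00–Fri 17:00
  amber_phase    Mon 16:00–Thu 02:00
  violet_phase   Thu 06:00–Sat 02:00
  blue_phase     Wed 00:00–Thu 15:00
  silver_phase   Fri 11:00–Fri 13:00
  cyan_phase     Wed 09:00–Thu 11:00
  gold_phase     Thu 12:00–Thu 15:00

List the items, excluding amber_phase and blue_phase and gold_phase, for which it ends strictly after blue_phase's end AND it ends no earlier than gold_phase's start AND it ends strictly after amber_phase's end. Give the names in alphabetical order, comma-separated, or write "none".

crimson_phase, green_phase, red_phase, silver_phase, violet_phase

Conditions: its end is strictly after blue_phase's end (X.end > Thu 15:00) AND its end is no earlier than gold_phase's start (X.end >= Thu 12:00) AND its end is strictly after amber_phase's end (X.end > Thu 02:00).
crimson_phase: end Thu 20:00 > Thu 15:00? ✓; end Thu 20:00 >= Thu 12:00? ✓; end Thu 20:00 > Thu 02:00? ✓ → yes.
cyan_phase: end Thu 11:00 > Thu 15:00? ✗; end Thu 11:00 >= Thu 12:00? ✗; end Thu 11:00 > Thu 02:00? ✓ → no.
green_phase: end Sat 08:00 > Thu 15:00? ✓; end Sat 08:00 >= Thu 12:00? ✓; end Sat 08:00 > Thu 02:00? ✓ → yes.
red_phase: end Fri 17:00 > Thu 15:00? ✓; end Fri 17:00 >= Thu 12:00? ✓; end Fri 17:00 > Thu 02:00? ✓ → yes.
silver_phase: end Fri 13:00 > Thu 15:00? ✓; end Fri 13:00 >= Thu 12:00? ✓; end Fri 13:00 > Thu 02:00? ✓ → yes.
teal_phase: end Mon 09:00 > Thu 15:00? ✗; end Mon 09:00 >= Thu 12:00? ✗; end Mon 09:00 > Thu 02:00? ✗ → no.
violet_phase: end Sat 02:00 > Thu 15:00? ✓; end Sat 02:00 >= Thu 12:00? ✓; end Sat 02:00 > Thu 02:00? ✓ → yes.
Result: crimson_phase, green_phase, red_phase, silver_phase, violet_phase.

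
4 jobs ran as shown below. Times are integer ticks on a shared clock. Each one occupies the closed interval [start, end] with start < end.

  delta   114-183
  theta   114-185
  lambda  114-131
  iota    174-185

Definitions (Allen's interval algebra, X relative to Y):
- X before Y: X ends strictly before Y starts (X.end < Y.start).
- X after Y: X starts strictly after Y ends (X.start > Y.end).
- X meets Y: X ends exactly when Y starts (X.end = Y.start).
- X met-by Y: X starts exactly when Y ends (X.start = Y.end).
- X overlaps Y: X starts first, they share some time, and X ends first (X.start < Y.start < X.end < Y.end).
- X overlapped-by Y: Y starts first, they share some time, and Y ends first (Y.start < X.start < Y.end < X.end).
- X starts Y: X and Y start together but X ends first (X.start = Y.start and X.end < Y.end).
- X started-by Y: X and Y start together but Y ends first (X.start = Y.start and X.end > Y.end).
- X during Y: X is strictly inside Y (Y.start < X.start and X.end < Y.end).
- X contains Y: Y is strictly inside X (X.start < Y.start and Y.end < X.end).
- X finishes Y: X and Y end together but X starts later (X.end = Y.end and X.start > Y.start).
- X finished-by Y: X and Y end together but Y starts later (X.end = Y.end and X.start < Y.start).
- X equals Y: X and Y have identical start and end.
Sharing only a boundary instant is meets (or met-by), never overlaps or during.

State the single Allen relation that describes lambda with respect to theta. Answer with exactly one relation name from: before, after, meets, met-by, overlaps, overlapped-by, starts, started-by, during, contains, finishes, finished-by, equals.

starts

lambda = [114, 131]; theta = [114, 185].
Compare endpoints: lambda.start = theta.start, lambda.start < theta.end, lambda.end > theta.start, lambda.end < theta.end.
That pattern is 'starts'.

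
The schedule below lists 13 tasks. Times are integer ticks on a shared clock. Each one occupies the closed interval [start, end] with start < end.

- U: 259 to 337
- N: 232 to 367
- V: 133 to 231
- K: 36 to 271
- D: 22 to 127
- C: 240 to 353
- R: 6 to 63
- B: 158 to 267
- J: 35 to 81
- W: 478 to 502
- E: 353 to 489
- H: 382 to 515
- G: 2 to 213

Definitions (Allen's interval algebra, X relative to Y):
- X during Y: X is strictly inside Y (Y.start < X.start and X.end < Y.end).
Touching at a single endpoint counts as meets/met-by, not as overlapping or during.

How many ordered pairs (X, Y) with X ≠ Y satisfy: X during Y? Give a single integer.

Checking all 156 ordered pairs for relation 'during'; matching pairs in alphabetical order:
(B, K): B during K ✓
(C, N): C during N ✓
(D, G): D during G ✓
(J, D): J during D ✓
(J, G): J during G ✓
(R, G): R during G ✓
(U, C): U during C ✓
(U, N): U during N ✓
(V, K): V during K ✓
(W, H): W during H ✓
Count: 10.

10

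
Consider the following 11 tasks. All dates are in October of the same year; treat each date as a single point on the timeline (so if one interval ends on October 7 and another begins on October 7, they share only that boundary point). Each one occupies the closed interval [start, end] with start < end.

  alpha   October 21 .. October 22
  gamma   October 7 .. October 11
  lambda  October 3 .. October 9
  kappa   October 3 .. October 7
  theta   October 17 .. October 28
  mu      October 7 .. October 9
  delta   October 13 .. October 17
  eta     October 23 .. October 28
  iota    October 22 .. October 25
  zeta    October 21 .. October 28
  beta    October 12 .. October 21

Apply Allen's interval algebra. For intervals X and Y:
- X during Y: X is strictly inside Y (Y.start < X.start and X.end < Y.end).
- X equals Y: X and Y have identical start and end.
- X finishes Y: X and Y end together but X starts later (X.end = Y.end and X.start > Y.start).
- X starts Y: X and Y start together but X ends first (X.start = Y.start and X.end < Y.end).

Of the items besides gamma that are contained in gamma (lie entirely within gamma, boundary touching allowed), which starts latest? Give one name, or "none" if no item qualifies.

Target gamma = [October 7, October 11].
alpha [October 21, October 22] → after → excluded.
beta [October 12, October 21] → after → excluded.
delta [October 13, October 17] → after → excluded.
eta [October 23, October 28] → after → excluded.
iota [October 22, October 25] → after → excluded.
kappa [October 3, October 7] → meets → excluded.
lambda [October 3, October 9] → overlaps → excluded.
mu [October 7, October 9] → starts → candidate.
theta [October 17, October 28] → after → excluded.
zeta [October 21, October 28] → after → excluded.
Among candidates, latest start is October 7 → mu.

mu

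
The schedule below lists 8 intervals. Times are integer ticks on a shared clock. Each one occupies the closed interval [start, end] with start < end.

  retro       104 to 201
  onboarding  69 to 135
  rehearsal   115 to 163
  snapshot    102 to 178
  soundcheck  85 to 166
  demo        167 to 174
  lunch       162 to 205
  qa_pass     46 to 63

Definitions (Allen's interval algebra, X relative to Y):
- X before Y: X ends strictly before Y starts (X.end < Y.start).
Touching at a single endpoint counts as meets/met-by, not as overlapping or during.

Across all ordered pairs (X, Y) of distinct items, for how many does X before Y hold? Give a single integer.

11

Checking all 56 ordered pairs for relation 'before'; matching pairs in alphabetical order:
(onboarding, demo): onboarding before demo ✓
(onboarding, lunch): onboarding before lunch ✓
(qa_pass, demo): qa_pass before demo ✓
(qa_pass, lunch): qa_pass before lunch ✓
(qa_pass, onboarding): qa_pass before onboarding ✓
(qa_pass, rehearsal): qa_pass before rehearsal ✓
(qa_pass, retro): qa_pass before retro ✓
(qa_pass, snapshot): qa_pass before snapshot ✓
(qa_pass, soundcheck): qa_pass before soundcheck ✓
(rehearsal, demo): rehearsal before demo ✓
(soundcheck, demo): soundcheck before demo ✓
Count: 11.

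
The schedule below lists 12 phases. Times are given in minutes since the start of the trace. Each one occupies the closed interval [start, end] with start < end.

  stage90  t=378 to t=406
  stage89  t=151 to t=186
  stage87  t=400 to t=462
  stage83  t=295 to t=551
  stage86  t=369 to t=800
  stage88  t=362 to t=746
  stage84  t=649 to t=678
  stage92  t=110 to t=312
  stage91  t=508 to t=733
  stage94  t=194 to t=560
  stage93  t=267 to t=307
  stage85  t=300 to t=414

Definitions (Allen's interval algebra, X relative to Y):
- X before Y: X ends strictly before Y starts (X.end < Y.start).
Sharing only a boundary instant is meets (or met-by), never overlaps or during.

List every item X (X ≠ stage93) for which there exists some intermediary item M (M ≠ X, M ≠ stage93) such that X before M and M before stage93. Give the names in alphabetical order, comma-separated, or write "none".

none

Target stage93 = [t=267, t=307].
Intermediaries M with M before stage93: stage89.
Via stage89 — items with X before stage89: none.
Union: none.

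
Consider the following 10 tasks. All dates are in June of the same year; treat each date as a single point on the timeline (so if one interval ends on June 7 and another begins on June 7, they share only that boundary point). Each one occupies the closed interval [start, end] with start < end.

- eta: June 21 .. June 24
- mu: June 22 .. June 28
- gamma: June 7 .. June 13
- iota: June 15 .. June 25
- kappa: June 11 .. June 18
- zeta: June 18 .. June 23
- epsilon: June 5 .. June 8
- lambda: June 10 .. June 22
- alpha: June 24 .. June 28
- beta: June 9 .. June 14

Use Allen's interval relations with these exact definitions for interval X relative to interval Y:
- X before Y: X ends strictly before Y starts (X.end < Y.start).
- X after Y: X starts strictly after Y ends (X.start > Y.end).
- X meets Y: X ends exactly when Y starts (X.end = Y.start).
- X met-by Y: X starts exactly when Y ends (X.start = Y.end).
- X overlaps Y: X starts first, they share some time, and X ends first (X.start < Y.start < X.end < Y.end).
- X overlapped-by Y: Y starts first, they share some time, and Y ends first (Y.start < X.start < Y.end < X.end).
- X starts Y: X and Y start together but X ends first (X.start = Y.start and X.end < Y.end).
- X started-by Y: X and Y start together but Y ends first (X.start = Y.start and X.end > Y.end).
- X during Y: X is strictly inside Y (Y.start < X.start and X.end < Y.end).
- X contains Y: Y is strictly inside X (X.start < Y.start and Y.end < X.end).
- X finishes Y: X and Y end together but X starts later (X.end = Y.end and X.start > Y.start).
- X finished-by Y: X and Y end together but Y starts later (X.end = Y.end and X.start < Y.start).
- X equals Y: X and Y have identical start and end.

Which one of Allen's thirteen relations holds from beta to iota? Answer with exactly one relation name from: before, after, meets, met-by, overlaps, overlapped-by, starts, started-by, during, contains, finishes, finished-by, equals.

before

beta = [June 9, June 14]; iota = [June 15, June 25].
Compare endpoints: beta.start < iota.start, beta.start < iota.end, beta.end < iota.start, beta.end < iota.end.
That pattern is 'before'.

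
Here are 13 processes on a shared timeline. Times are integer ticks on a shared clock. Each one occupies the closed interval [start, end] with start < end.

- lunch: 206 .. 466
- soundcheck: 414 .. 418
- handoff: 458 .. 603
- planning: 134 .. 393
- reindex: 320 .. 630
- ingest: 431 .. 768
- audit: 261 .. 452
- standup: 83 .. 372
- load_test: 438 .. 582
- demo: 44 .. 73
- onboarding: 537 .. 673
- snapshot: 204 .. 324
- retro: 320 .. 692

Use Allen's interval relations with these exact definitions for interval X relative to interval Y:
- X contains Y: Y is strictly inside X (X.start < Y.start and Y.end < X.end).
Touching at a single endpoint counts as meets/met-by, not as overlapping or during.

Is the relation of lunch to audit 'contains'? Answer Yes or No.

Yes

lunch = [206, 466], audit = [261, 452].
Actual relation of lunch to audit: contains.
Asked whether 'contains' holds → Yes.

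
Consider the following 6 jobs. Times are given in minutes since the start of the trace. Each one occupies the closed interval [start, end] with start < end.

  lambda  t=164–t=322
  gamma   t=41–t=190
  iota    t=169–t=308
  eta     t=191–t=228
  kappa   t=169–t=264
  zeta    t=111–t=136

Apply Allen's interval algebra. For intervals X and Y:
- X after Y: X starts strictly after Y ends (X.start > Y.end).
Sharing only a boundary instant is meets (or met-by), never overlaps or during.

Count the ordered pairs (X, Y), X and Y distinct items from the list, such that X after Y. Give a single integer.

Checking all 30 ordered pairs for relation 'after'; matching pairs in alphabetical order:
(eta, gamma): eta after gamma ✓
(eta, zeta): eta after zeta ✓
(iota, zeta): iota after zeta ✓
(kappa, zeta): kappa after zeta ✓
(lambda, zeta): lambda after zeta ✓
Count: 5.

5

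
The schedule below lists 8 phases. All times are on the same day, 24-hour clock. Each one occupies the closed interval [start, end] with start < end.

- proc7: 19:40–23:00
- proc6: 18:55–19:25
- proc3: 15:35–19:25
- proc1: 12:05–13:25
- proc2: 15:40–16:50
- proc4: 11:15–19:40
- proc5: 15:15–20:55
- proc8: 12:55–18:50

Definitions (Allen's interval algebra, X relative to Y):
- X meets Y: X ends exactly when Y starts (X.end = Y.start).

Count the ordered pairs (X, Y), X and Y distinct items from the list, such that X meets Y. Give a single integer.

1

Checking all 56 ordered pairs for relation 'meets'; matching pairs in alphabetical order:
(proc4, proc7): proc4 meets proc7 ✓
Count: 1.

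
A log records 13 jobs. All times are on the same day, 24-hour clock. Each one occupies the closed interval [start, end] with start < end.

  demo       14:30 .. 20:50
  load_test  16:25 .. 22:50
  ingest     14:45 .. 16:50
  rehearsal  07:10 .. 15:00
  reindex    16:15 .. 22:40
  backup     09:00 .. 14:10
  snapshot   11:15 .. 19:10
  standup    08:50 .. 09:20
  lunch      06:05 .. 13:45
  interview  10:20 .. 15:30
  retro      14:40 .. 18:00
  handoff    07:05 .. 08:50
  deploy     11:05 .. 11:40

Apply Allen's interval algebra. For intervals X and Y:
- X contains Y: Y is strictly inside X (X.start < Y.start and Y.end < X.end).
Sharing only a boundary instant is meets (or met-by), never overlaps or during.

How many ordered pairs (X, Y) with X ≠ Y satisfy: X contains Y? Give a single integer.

13

Checking all 156 ordered pairs for relation 'contains'; matching pairs in alphabetical order:
(backup, deploy): backup contains deploy ✓
(demo, ingest): demo contains ingest ✓
(demo, retro): demo contains retro ✓
(interview, deploy): interview contains deploy ✓
(lunch, deploy): lunch contains deploy ✓
(lunch, handoff): lunch contains handoff ✓
(lunch, standup): lunch contains standup ✓
(rehearsal, backup): rehearsal contains backup ✓
(rehearsal, deploy): rehearsal contains deploy ✓
(rehearsal, standup): rehearsal contains standup ✓
(retro, ingest): retro contains ingest ✓
(snapshot, ingest): snapshot contains ingest ✓
(snapshot, retro): snapshot contains retro ✓
Count: 13.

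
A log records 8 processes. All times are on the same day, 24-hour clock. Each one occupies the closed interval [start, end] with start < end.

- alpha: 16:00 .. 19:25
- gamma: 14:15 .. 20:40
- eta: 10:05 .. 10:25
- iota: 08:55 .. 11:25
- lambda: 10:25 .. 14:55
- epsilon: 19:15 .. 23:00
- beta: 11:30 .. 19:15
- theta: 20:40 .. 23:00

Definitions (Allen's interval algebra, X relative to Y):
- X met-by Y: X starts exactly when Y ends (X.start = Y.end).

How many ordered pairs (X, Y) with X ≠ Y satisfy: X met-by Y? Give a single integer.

Checking all 56 ordered pairs for relation 'met-by'; matching pairs in alphabetical order:
(epsilon, beta): epsilon met-by beta ✓
(lambda, eta): lambda met-by eta ✓
(theta, gamma): theta met-by gamma ✓
Count: 3.

3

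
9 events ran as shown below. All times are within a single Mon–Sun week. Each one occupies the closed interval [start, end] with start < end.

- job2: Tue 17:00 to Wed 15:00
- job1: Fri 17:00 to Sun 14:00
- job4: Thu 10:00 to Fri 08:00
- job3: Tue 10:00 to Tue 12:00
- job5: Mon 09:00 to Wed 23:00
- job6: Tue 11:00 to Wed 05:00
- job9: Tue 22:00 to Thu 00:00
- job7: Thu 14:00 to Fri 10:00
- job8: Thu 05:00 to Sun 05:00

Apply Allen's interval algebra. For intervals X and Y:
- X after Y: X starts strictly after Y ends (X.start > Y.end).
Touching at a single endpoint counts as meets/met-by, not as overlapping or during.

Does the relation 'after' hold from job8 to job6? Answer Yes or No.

Yes

job8 = [Thu 05:00, Sun 05:00], job6 = [Tue 11:00, Wed 05:00].
Actual relation of job8 to job6: after.
Asked whether 'after' holds → Yes.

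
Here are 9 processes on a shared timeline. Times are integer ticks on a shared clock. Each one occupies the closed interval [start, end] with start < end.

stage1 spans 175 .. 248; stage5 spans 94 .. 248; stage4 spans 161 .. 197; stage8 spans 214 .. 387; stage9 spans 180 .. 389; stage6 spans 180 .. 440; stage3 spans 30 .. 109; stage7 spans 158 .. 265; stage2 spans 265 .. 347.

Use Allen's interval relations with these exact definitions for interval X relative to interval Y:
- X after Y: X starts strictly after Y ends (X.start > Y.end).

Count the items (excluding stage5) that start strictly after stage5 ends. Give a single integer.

1

Target stage5 = [94, 248].
stage1 [175, 248] → finishes → no.
stage2 [265, 347] → after → counts.
stage3 [30, 109] → overlaps → no.
stage4 [161, 197] → during → no.
stage6 [180, 440] → overlapped-by → no.
stage7 [158, 265] → overlapped-by → no.
stage8 [214, 387] → overlapped-by → no.
stage9 [180, 389] → overlapped-by → no.
Total: 1.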